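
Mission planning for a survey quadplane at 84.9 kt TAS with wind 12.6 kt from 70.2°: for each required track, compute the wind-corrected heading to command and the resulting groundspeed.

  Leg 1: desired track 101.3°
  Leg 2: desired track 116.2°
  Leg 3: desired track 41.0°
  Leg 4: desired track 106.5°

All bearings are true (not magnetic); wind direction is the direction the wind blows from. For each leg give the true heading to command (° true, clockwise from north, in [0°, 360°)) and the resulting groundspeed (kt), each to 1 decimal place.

Leg 1: desired track 101.3°; wind correction -4.4° → command heading 96.9°, groundspeed 73.9 kt
Leg 2: desired track 116.2°; wind correction -6.1° → command heading 110.1°, groundspeed 75.7 kt
Leg 3: desired track 41.0°; wind correction +4.2° → command heading 45.2°, groundspeed 73.7 kt
Leg 4: desired track 106.5°; wind correction -5.0° → command heading 101.5°, groundspeed 74.4 kt

Leg 1: heading=96.9°, groundspeed=73.9 kt
Leg 2: heading=110.1°, groundspeed=75.7 kt
Leg 3: heading=45.2°, groundspeed=73.7 kt
Leg 4: heading=101.5°, groundspeed=74.4 kt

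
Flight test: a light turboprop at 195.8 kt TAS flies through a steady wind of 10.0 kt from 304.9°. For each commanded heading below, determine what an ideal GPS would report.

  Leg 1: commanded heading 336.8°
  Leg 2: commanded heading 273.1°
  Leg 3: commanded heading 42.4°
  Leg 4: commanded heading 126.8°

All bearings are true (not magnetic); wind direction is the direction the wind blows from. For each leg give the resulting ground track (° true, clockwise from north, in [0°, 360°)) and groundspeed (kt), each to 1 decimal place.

Leg 1: heading 336.8°; drift +1.6° → track 338.4°, groundspeed 187.4 kt
Leg 2: heading 273.1°; drift -1.6° → track 271.5°, groundspeed 187.4 kt
Leg 3: heading 42.4°; drift +2.9° → track 45.3°, groundspeed 197.4 kt
Leg 4: heading 126.8°; drift -0.1° → track 126.7°, groundspeed 205.8 kt

Leg 1: track=338.4°, groundspeed=187.4 kt
Leg 2: track=271.5°, groundspeed=187.4 kt
Leg 3: track=45.3°, groundspeed=197.4 kt
Leg 4: track=126.7°, groundspeed=205.8 kt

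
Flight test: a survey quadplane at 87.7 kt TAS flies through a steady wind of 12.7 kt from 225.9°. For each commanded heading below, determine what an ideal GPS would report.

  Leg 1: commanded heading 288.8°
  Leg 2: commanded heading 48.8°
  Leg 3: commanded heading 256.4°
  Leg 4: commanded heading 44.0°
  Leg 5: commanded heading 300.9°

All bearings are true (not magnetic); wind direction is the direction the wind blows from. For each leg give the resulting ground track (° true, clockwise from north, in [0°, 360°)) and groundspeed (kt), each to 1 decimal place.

Leg 1: heading 288.8°; drift +7.9° → track 296.7°, groundspeed 82.7 kt
Leg 2: heading 48.8°; drift -0.4° → track 48.4°, groundspeed 100.4 kt
Leg 3: heading 256.4°; drift +4.8° → track 261.2°, groundspeed 77.0 kt
Leg 4: heading 44.0°; drift +0.2° → track 44.2°, groundspeed 100.4 kt
Leg 5: heading 300.9°; drift +8.3° → track 309.2°, groundspeed 85.3 kt

Leg 1: track=296.7°, groundspeed=82.7 kt
Leg 2: track=48.4°, groundspeed=100.4 kt
Leg 3: track=261.2°, groundspeed=77.0 kt
Leg 4: track=44.2°, groundspeed=100.4 kt
Leg 5: track=309.2°, groundspeed=85.3 kt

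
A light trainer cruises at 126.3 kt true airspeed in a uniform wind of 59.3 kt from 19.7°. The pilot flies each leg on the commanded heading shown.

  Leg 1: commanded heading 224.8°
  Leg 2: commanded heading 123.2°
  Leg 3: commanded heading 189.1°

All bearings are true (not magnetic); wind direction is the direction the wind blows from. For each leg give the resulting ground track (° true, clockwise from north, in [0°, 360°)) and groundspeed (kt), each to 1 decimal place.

Leg 1: track=216.8°, groundspeed=181.7 kt
Leg 2: track=145.6°, groundspeed=151.5 kt
Leg 3: track=192.5°, groundspeed=184.9 kt

Leg 1: heading 224.8°; drift -8.0° → track 216.8°, groundspeed 181.7 kt
Leg 2: heading 123.2°; drift +22.4° → track 145.6°, groundspeed 151.5 kt
Leg 3: heading 189.1°; drift +3.4° → track 192.5°, groundspeed 184.9 kt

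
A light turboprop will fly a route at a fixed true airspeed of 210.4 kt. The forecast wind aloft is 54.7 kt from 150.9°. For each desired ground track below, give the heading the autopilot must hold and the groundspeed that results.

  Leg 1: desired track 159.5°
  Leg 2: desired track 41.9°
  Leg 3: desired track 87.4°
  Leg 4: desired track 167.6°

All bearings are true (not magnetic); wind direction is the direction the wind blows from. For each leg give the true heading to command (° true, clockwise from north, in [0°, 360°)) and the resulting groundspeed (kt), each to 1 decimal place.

Leg 1: desired track 159.5°; wind correction -2.2° → command heading 157.3°, groundspeed 156.2 kt
Leg 2: desired track 41.9°; wind correction +14.2° → command heading 56.1°, groundspeed 221.8 kt
Leg 3: desired track 87.4°; wind correction +13.5° → command heading 100.9°, groundspeed 180.2 kt
Leg 4: desired track 167.6°; wind correction -4.3° → command heading 163.3°, groundspeed 157.4 kt

Leg 1: heading=157.3°, groundspeed=156.2 kt
Leg 2: heading=56.1°, groundspeed=221.8 kt
Leg 3: heading=100.9°, groundspeed=180.2 kt
Leg 4: heading=163.3°, groundspeed=157.4 kt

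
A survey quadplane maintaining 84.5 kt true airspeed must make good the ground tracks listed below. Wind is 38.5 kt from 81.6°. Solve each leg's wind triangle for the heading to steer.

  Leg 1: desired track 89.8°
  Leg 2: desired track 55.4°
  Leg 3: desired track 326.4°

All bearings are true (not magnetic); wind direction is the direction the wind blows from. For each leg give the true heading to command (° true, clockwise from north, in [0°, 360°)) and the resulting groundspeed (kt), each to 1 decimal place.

Leg 1: desired track 89.8°; wind correction -3.7° → command heading 86.1°, groundspeed 46.2 kt
Leg 2: desired track 55.4°; wind correction +11.6° → command heading 67.0°, groundspeed 48.2 kt
Leg 3: desired track 326.4°; wind correction +24.3° → command heading 350.7°, groundspeed 93.4 kt

Leg 1: heading=86.1°, groundspeed=46.2 kt
Leg 2: heading=67.0°, groundspeed=48.2 kt
Leg 3: heading=350.7°, groundspeed=93.4 kt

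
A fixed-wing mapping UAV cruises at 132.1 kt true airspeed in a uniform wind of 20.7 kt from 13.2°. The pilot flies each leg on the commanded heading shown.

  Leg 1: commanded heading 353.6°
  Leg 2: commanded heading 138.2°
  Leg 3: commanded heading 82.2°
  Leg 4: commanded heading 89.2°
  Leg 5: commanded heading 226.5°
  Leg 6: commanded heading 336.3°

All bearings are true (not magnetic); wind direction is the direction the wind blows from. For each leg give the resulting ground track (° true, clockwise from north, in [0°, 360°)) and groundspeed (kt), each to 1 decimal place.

Leg 1: track=350.1°, groundspeed=112.8 kt
Leg 2: track=144.9°, groundspeed=145.0 kt
Leg 3: track=91.0°, groundspeed=126.2 kt
Leg 4: track=98.2°, groundspeed=128.7 kt
Leg 5: track=222.1°, groundspeed=149.8 kt
Leg 6: track=330.2°, groundspeed=116.2 kt

Leg 1: heading 353.6°; drift -3.5° → track 350.1°, groundspeed 112.8 kt
Leg 2: heading 138.2°; drift +6.7° → track 144.9°, groundspeed 145.0 kt
Leg 3: heading 82.2°; drift +8.8° → track 91.0°, groundspeed 126.2 kt
Leg 4: heading 89.2°; drift +9.0° → track 98.2°, groundspeed 128.7 kt
Leg 5: heading 226.5°; drift -4.4° → track 222.1°, groundspeed 149.8 kt
Leg 6: heading 336.3°; drift -6.1° → track 330.2°, groundspeed 116.2 kt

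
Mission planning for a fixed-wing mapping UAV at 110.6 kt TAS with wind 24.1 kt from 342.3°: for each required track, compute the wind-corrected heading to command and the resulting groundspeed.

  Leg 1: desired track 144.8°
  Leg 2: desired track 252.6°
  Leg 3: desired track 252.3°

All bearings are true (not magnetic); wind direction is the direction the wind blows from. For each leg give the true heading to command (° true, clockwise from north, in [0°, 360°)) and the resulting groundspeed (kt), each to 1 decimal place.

Leg 1: heading=141.0°, groundspeed=133.3 kt
Leg 2: heading=265.2°, groundspeed=107.8 kt
Leg 3: heading=264.9°, groundspeed=107.9 kt

Leg 1: desired track 144.8°; wind correction -3.8° → command heading 141.0°, groundspeed 133.3 kt
Leg 2: desired track 252.6°; wind correction +12.6° → command heading 265.2°, groundspeed 107.8 kt
Leg 3: desired track 252.3°; wind correction +12.6° → command heading 264.9°, groundspeed 107.9 kt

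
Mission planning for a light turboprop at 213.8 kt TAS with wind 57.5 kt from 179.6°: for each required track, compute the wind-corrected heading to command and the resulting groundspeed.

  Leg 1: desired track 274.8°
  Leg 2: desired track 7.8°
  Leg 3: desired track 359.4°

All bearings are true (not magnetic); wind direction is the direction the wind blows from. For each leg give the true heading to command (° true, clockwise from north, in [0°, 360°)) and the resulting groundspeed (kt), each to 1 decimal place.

Leg 1: desired track 274.8°; wind correction -15.5° → command heading 259.3°, groundspeed 211.2 kt
Leg 2: desired track 7.8°; wind correction +2.2° → command heading 10.0°, groundspeed 270.6 kt
Leg 3: desired track 359.4°; wind correction -0.1° → command heading 359.3°, groundspeed 271.3 kt

Leg 1: heading=259.3°, groundspeed=211.2 kt
Leg 2: heading=10.0°, groundspeed=270.6 kt
Leg 3: heading=359.3°, groundspeed=271.3 kt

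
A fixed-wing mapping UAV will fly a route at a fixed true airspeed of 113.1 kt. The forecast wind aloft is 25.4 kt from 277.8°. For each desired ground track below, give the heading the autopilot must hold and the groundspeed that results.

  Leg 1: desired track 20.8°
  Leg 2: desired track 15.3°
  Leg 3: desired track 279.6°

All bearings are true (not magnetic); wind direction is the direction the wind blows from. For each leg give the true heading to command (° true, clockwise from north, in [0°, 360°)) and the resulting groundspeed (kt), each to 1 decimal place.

Leg 1: desired track 20.8°; wind correction -12.6° → command heading 8.2°, groundspeed 116.1 kt
Leg 2: desired track 15.3°; wind correction -12.9° → command heading 2.4°, groundspeed 113.6 kt
Leg 3: desired track 279.6°; wind correction -0.4° → command heading 279.2°, groundspeed 87.7 kt

Leg 1: heading=8.2°, groundspeed=116.1 kt
Leg 2: heading=2.4°, groundspeed=113.6 kt
Leg 3: heading=279.2°, groundspeed=87.7 kt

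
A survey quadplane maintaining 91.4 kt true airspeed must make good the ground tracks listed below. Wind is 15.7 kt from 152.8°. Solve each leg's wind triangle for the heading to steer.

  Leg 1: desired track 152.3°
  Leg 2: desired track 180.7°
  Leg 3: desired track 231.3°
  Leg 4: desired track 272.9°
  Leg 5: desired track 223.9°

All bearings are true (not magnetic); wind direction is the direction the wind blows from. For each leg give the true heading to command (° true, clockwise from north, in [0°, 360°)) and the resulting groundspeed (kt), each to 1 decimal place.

Leg 1: heading=152.4°, groundspeed=75.7 kt
Leg 2: heading=176.1°, groundspeed=77.2 kt
Leg 3: heading=221.6°, groundspeed=87.0 kt
Leg 4: heading=264.4°, groundspeed=98.3 kt
Leg 5: heading=214.5°, groundspeed=85.1 kt

Leg 1: desired track 152.3°; wind correction +0.1° → command heading 152.4°, groundspeed 75.7 kt
Leg 2: desired track 180.7°; wind correction -4.6° → command heading 176.1°, groundspeed 77.2 kt
Leg 3: desired track 231.3°; wind correction -9.7° → command heading 221.6°, groundspeed 87.0 kt
Leg 4: desired track 272.9°; wind correction -8.5° → command heading 264.4°, groundspeed 98.3 kt
Leg 5: desired track 223.9°; wind correction -9.4° → command heading 214.5°, groundspeed 85.1 kt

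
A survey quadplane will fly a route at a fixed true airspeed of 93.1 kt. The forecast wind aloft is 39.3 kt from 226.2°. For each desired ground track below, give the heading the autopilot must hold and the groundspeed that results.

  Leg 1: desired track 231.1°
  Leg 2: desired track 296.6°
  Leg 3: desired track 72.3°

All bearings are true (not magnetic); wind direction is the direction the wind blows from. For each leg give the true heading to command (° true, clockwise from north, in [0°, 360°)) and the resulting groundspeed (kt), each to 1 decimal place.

Leg 1: heading=229.0°, groundspeed=53.9 kt
Leg 2: heading=273.2°, groundspeed=72.2 kt
Leg 3: heading=83.0°, groundspeed=126.8 kt

Leg 1: desired track 231.1°; wind correction -2.1° → command heading 229.0°, groundspeed 53.9 kt
Leg 2: desired track 296.6°; wind correction -23.4° → command heading 273.2°, groundspeed 72.2 kt
Leg 3: desired track 72.3°; wind correction +10.7° → command heading 83.0°, groundspeed 126.8 kt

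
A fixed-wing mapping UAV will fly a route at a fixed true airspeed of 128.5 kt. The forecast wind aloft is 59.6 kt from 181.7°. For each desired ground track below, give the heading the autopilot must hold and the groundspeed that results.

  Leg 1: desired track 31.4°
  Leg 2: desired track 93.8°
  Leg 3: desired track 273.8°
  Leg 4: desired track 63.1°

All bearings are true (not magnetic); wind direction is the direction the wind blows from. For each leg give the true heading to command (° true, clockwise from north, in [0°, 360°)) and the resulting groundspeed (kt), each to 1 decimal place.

Leg 1: desired track 31.4°; wind correction +13.3° → command heading 44.7°, groundspeed 176.8 kt
Leg 2: desired track 93.8°; wind correction +27.6° → command heading 121.4°, groundspeed 111.7 kt
Leg 3: desired track 273.8°; wind correction -27.6° → command heading 246.2°, groundspeed 116.0 kt
Leg 4: desired track 63.1°; wind correction +24.0° → command heading 87.1°, groundspeed 145.9 kt

Leg 1: heading=44.7°, groundspeed=176.8 kt
Leg 2: heading=121.4°, groundspeed=111.7 kt
Leg 3: heading=246.2°, groundspeed=116.0 kt
Leg 4: heading=87.1°, groundspeed=145.9 kt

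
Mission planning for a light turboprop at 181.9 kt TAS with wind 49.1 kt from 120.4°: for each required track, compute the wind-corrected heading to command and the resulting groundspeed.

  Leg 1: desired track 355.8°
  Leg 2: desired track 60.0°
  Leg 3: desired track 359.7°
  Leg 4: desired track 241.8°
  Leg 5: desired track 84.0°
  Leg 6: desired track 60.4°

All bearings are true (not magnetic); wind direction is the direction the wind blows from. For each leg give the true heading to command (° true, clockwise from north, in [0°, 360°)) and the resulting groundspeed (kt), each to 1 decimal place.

Leg 1: desired track 355.8°; wind correction +12.8° → command heading 8.6°, groundspeed 205.2 kt
Leg 2: desired track 60.0°; wind correction +13.6° → command heading 73.6°, groundspeed 152.6 kt
Leg 3: desired track 359.7°; wind correction +13.4° → command heading 13.1°, groundspeed 202.0 kt
Leg 4: desired track 241.8°; wind correction -13.3° → command heading 228.5°, groundspeed 202.6 kt
Leg 5: desired track 84.0°; wind correction +9.2° → command heading 93.2°, groundspeed 140.0 kt
Leg 6: desired track 60.4°; wind correction +13.5° → command heading 73.9°, groundspeed 152.3 kt

Leg 1: heading=8.6°, groundspeed=205.2 kt
Leg 2: heading=73.6°, groundspeed=152.6 kt
Leg 3: heading=13.1°, groundspeed=202.0 kt
Leg 4: heading=228.5°, groundspeed=202.6 kt
Leg 5: heading=93.2°, groundspeed=140.0 kt
Leg 6: heading=73.9°, groundspeed=152.3 kt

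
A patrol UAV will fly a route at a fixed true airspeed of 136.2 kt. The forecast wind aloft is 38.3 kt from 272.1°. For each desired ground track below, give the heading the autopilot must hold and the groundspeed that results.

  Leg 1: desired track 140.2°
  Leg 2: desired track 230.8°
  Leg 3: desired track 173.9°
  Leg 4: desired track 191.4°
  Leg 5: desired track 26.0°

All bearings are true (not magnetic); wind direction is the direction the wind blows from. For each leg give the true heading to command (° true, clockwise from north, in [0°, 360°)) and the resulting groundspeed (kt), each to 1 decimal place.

Leg 1: heading=152.3°, groundspeed=158.8 kt
Leg 2: heading=241.5°, groundspeed=105.1 kt
Leg 3: heading=190.1°, groundspeed=136.3 kt
Leg 4: heading=207.5°, groundspeed=124.7 kt
Leg 5: heading=11.1°, groundspeed=147.1 kt

Leg 1: desired track 140.2°; wind correction +12.1° → command heading 152.3°, groundspeed 158.8 kt
Leg 2: desired track 230.8°; wind correction +10.7° → command heading 241.5°, groundspeed 105.1 kt
Leg 3: desired track 173.9°; wind correction +16.2° → command heading 190.1°, groundspeed 136.3 kt
Leg 4: desired track 191.4°; wind correction +16.1° → command heading 207.5°, groundspeed 124.7 kt
Leg 5: desired track 26.0°; wind correction -14.9° → command heading 11.1°, groundspeed 147.1 kt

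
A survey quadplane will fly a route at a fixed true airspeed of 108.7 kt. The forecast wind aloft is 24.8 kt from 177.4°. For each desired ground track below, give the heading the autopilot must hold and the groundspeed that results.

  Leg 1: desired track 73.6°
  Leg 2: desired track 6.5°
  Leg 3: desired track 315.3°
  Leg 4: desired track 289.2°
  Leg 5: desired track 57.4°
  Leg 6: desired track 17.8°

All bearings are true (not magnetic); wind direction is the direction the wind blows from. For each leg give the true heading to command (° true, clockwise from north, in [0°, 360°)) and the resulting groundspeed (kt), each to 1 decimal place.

Leg 1: heading=86.4°, groundspeed=111.9 kt
Leg 2: heading=8.6°, groundspeed=133.1 kt
Leg 3: heading=306.5°, groundspeed=125.8 kt
Leg 4: heading=277.0°, groundspeed=115.4 kt
Leg 5: heading=68.8°, groundspeed=119.0 kt
Leg 6: heading=22.4°, groundspeed=131.6 kt

Leg 1: desired track 73.6°; wind correction +12.8° → command heading 86.4°, groundspeed 111.9 kt
Leg 2: desired track 6.5°; wind correction +2.1° → command heading 8.6°, groundspeed 133.1 kt
Leg 3: desired track 315.3°; wind correction -8.8° → command heading 306.5°, groundspeed 125.8 kt
Leg 4: desired track 289.2°; wind correction -12.2° → command heading 277.0°, groundspeed 115.4 kt
Leg 5: desired track 57.4°; wind correction +11.4° → command heading 68.8°, groundspeed 119.0 kt
Leg 6: desired track 17.8°; wind correction +4.6° → command heading 22.4°, groundspeed 131.6 kt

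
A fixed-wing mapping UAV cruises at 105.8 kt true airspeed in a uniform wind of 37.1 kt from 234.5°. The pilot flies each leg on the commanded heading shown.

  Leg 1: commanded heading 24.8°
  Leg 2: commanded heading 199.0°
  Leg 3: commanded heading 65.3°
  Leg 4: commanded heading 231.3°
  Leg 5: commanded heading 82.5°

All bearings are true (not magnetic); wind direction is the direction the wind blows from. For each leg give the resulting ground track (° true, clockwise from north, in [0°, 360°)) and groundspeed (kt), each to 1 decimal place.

Leg 1: track=32.4°, groundspeed=139.2 kt
Leg 2: track=183.1°, groundspeed=78.6 kt
Leg 3: track=62.5°, groundspeed=142.4 kt
Leg 4: track=229.6°, groundspeed=68.8 kt
Leg 5: track=75.3°, groundspeed=139.6 kt

Leg 1: heading 24.8°; drift +7.6° → track 32.4°, groundspeed 139.2 kt
Leg 2: heading 199.0°; drift -15.9° → track 183.1°, groundspeed 78.6 kt
Leg 3: heading 65.3°; drift -2.8° → track 62.5°, groundspeed 142.4 kt
Leg 4: heading 231.3°; drift -1.7° → track 229.6°, groundspeed 68.8 kt
Leg 5: heading 82.5°; drift -7.2° → track 75.3°, groundspeed 139.6 kt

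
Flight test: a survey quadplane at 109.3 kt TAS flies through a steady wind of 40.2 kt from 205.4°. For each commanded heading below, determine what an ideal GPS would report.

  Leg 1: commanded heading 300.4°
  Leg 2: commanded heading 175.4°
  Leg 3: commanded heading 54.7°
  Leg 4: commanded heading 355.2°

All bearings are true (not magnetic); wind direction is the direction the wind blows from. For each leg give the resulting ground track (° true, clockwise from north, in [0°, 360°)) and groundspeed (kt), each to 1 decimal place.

Leg 1: heading 300.4°; drift +19.5° → track 319.9°, groundspeed 119.7 kt
Leg 2: heading 175.4°; drift -15.1° → track 160.3°, groundspeed 77.2 kt
Leg 3: heading 54.7°; drift -7.8° → track 46.9°, groundspeed 145.7 kt
Leg 4: heading 355.2°; drift +8.0° → track 3.2°, groundspeed 145.5 kt

Leg 1: track=319.9°, groundspeed=119.7 kt
Leg 2: track=160.3°, groundspeed=77.2 kt
Leg 3: track=46.9°, groundspeed=145.7 kt
Leg 4: track=3.2°, groundspeed=145.5 kt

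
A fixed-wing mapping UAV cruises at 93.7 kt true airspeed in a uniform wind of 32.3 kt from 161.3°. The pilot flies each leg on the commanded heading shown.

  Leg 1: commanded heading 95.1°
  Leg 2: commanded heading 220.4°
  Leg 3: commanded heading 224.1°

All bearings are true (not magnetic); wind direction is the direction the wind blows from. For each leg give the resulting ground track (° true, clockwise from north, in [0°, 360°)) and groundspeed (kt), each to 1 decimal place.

Leg 1: track=75.0°, groundspeed=85.9 kt
Leg 2: track=240.2°, groundspeed=81.9 kt
Leg 3: track=244.1°, groundspeed=84.0 kt

Leg 1: heading 95.1°; drift -20.1° → track 75.0°, groundspeed 85.9 kt
Leg 2: heading 220.4°; drift +19.8° → track 240.2°, groundspeed 81.9 kt
Leg 3: heading 224.1°; drift +20.0° → track 244.1°, groundspeed 84.0 kt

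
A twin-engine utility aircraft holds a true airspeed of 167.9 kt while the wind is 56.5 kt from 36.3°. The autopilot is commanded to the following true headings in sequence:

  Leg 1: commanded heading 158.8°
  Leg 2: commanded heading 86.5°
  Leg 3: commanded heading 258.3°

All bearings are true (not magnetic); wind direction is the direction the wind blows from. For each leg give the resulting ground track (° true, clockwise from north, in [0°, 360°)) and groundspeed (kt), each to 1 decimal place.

Leg 1: heading 158.8°; drift +13.5° → track 172.3°, groundspeed 203.9 kt
Leg 2: heading 86.5°; drift +18.2° → track 104.7°, groundspeed 138.7 kt
Leg 3: heading 258.3°; drift -10.2° → track 248.1°, groundspeed 213.3 kt

Leg 1: track=172.3°, groundspeed=203.9 kt
Leg 2: track=104.7°, groundspeed=138.7 kt
Leg 3: track=248.1°, groundspeed=213.3 kt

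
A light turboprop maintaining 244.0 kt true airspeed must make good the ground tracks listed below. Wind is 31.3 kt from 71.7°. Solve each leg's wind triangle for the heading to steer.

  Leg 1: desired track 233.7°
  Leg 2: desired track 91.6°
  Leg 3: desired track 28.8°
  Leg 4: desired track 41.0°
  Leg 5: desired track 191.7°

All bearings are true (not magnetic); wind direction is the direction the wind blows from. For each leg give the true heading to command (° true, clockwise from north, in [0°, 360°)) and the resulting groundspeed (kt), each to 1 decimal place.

Leg 1: desired track 233.7°; wind correction -2.3° → command heading 231.4°, groundspeed 273.6 kt
Leg 2: desired track 91.6°; wind correction -2.5° → command heading 89.1°, groundspeed 214.3 kt
Leg 3: desired track 28.8°; wind correction +5.0° → command heading 33.8°, groundspeed 220.1 kt
Leg 4: desired track 41.0°; wind correction +3.8° → command heading 44.8°, groundspeed 216.6 kt
Leg 5: desired track 191.7°; wind correction -6.4° → command heading 185.3°, groundspeed 258.1 kt

Leg 1: heading=231.4°, groundspeed=273.6 kt
Leg 2: heading=89.1°, groundspeed=214.3 kt
Leg 3: heading=33.8°, groundspeed=220.1 kt
Leg 4: heading=44.8°, groundspeed=216.6 kt
Leg 5: heading=185.3°, groundspeed=258.1 kt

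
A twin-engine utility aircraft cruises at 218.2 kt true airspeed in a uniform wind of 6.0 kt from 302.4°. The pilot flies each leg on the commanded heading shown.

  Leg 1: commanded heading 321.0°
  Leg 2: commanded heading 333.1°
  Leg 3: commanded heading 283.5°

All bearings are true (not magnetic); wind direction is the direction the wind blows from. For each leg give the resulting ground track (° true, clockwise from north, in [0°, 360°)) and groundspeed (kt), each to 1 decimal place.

Leg 1: track=321.5°, groundspeed=212.5 kt
Leg 2: track=333.9°, groundspeed=213.1 kt
Leg 3: track=283.0°, groundspeed=212.5 kt

Leg 1: heading 321.0°; drift +0.5° → track 321.5°, groundspeed 212.5 kt
Leg 2: heading 333.1°; drift +0.8° → track 333.9°, groundspeed 213.1 kt
Leg 3: heading 283.5°; drift -0.5° → track 283.0°, groundspeed 212.5 kt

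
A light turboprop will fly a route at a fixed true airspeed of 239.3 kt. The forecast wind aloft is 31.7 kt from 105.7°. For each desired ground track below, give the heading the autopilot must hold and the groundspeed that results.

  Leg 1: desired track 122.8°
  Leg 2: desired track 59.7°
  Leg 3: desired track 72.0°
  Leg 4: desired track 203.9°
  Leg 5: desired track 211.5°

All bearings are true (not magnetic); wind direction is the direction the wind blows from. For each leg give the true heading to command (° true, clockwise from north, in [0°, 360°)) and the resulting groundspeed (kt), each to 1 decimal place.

Leg 1: heading=120.6°, groundspeed=208.8 kt
Leg 2: heading=65.2°, groundspeed=216.2 kt
Leg 3: heading=76.2°, groundspeed=212.3 kt
Leg 4: heading=196.4°, groundspeed=241.8 kt
Leg 5: heading=204.2°, groundspeed=246.0 kt

Leg 1: desired track 122.8°; wind correction -2.2° → command heading 120.6°, groundspeed 208.8 kt
Leg 2: desired track 59.7°; wind correction +5.5° → command heading 65.2°, groundspeed 216.2 kt
Leg 3: desired track 72.0°; wind correction +4.2° → command heading 76.2°, groundspeed 212.3 kt
Leg 4: desired track 203.9°; wind correction -7.5° → command heading 196.4°, groundspeed 241.8 kt
Leg 5: desired track 211.5°; wind correction -7.3° → command heading 204.2°, groundspeed 246.0 kt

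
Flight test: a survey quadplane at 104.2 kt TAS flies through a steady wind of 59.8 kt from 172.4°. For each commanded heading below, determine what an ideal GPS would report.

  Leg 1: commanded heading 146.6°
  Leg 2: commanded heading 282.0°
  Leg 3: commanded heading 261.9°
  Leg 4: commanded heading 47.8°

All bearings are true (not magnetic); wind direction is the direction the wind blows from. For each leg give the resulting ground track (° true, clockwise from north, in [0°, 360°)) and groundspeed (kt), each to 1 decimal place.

Leg 1: track=119.3°, groundspeed=56.7 kt
Leg 2: track=306.4°, groundspeed=136.4 kt
Leg 3: track=291.9°, groundspeed=119.7 kt
Leg 4: track=28.2°, groundspeed=146.7 kt

Leg 1: heading 146.6°; drift -27.3° → track 119.3°, groundspeed 56.7 kt
Leg 2: heading 282.0°; drift +24.4° → track 306.4°, groundspeed 136.4 kt
Leg 3: heading 261.9°; drift +30.0° → track 291.9°, groundspeed 119.7 kt
Leg 4: heading 47.8°; drift -19.6° → track 28.2°, groundspeed 146.7 kt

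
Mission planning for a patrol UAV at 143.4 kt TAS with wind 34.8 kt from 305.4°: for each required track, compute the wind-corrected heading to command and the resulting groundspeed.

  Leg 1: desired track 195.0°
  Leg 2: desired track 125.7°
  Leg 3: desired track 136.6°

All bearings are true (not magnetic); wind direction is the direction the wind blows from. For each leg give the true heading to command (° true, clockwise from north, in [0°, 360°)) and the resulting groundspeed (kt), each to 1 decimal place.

Leg 1: heading=208.1°, groundspeed=151.8 kt
Leg 2: heading=125.8°, groundspeed=178.2 kt
Leg 3: heading=139.3°, groundspeed=177.4 kt

Leg 1: desired track 195.0°; wind correction +13.1° → command heading 208.1°, groundspeed 151.8 kt
Leg 2: desired track 125.7°; wind correction +0.1° → command heading 125.8°, groundspeed 178.2 kt
Leg 3: desired track 136.6°; wind correction +2.7° → command heading 139.3°, groundspeed 177.4 kt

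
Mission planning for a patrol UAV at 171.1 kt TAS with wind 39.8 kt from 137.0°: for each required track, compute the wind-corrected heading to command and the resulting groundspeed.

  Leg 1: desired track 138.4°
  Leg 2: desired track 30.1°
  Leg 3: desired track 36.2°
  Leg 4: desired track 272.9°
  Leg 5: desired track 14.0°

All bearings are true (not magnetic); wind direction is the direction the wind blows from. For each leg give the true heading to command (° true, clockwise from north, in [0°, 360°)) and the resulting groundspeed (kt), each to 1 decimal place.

Leg 1: heading=138.1°, groundspeed=131.3 kt
Leg 2: heading=43.0°, groundspeed=178.4 kt
Leg 3: heading=49.4°, groundspeed=174.0 kt
Leg 4: heading=263.6°, groundspeed=197.4 kt
Leg 5: heading=25.2°, groundspeed=189.5 kt

Leg 1: desired track 138.4°; wind correction -0.3° → command heading 138.1°, groundspeed 131.3 kt
Leg 2: desired track 30.1°; wind correction +12.9° → command heading 43.0°, groundspeed 178.4 kt
Leg 3: desired track 36.2°; wind correction +13.2° → command heading 49.4°, groundspeed 174.0 kt
Leg 4: desired track 272.9°; wind correction -9.3° → command heading 263.6°, groundspeed 197.4 kt
Leg 5: desired track 14.0°; wind correction +11.2° → command heading 25.2°, groundspeed 189.5 kt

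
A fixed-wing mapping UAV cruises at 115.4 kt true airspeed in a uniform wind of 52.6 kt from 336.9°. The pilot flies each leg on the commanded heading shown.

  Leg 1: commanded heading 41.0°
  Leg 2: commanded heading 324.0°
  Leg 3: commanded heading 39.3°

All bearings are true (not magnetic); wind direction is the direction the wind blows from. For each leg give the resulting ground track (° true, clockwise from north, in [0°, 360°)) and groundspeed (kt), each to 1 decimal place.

Leg 1: heading 41.0°; drift +27.1° → track 68.1°, groundspeed 103.8 kt
Leg 2: heading 324.0°; drift -10.4° → track 313.6°, groundspeed 65.2 kt
Leg 3: heading 39.3°; drift +27.1° → track 66.4°, groundspeed 102.3 kt

Leg 1: track=68.1°, groundspeed=103.8 kt
Leg 2: track=313.6°, groundspeed=65.2 kt
Leg 3: track=66.4°, groundspeed=102.3 kt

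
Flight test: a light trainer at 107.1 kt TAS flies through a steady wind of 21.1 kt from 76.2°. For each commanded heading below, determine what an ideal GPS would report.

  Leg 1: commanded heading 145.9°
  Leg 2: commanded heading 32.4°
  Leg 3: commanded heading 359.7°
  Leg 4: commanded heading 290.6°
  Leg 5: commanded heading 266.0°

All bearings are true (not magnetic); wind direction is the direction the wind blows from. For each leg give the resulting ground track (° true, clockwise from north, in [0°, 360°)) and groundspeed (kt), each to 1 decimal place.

Leg 1: heading 145.9°; drift +11.2° → track 157.1°, groundspeed 101.7 kt
Leg 2: heading 32.4°; drift -9.0° → track 23.4°, groundspeed 93.0 kt
Leg 3: heading 359.7°; drift -11.4° → track 348.3°, groundspeed 104.2 kt
Leg 4: heading 290.6°; drift -5.5° → track 285.1°, groundspeed 125.1 kt
Leg 5: heading 266.0°; drift -1.6° → track 264.4°, groundspeed 127.9 kt

Leg 1: track=157.1°, groundspeed=101.7 kt
Leg 2: track=23.4°, groundspeed=93.0 kt
Leg 3: track=348.3°, groundspeed=104.2 kt
Leg 4: track=285.1°, groundspeed=125.1 kt
Leg 5: track=264.4°, groundspeed=127.9 kt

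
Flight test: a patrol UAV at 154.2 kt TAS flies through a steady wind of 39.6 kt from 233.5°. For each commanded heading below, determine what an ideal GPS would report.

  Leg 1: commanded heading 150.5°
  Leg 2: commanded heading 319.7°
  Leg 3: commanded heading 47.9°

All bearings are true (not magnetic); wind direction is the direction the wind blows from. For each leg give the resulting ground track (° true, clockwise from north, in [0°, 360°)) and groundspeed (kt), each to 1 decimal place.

Leg 1: track=135.8°, groundspeed=154.5 kt
Leg 2: track=334.3°, groundspeed=156.6 kt
Leg 3: track=49.0°, groundspeed=193.6 kt

Leg 1: heading 150.5°; drift -14.7° → track 135.8°, groundspeed 154.5 kt
Leg 2: heading 319.7°; drift +14.6° → track 334.3°, groundspeed 156.6 kt
Leg 3: heading 47.9°; drift +1.1° → track 49.0°, groundspeed 193.6 kt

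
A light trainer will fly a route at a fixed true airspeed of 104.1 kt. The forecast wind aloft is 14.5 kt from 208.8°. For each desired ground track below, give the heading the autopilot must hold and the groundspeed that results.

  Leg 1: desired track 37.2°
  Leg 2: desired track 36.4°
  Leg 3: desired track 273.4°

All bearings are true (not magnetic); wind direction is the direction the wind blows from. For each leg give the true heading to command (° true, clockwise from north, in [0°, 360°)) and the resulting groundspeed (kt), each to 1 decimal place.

Leg 1: heading=38.4°, groundspeed=118.4 kt
Leg 2: heading=37.5°, groundspeed=118.5 kt
Leg 3: heading=266.2°, groundspeed=97.1 kt

Leg 1: desired track 37.2°; wind correction +1.2° → command heading 38.4°, groundspeed 118.4 kt
Leg 2: desired track 36.4°; wind correction +1.1° → command heading 37.5°, groundspeed 118.5 kt
Leg 3: desired track 273.4°; wind correction -7.2° → command heading 266.2°, groundspeed 97.1 kt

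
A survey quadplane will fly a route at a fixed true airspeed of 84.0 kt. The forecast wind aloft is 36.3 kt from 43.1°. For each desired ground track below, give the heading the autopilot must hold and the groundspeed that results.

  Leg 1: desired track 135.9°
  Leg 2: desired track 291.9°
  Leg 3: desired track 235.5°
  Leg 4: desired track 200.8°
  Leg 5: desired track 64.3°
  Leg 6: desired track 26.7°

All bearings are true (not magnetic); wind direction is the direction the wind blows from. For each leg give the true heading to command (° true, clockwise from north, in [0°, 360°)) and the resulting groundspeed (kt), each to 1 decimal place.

Leg 1: desired track 135.9°; wind correction -25.6° → command heading 110.3°, groundspeed 77.5 kt
Leg 2: desired track 291.9°; wind correction +23.8° → command heading 315.7°, groundspeed 90.0 kt
Leg 3: desired track 235.5°; wind correction +5.3° → command heading 240.8°, groundspeed 119.1 kt
Leg 4: desired track 200.8°; wind correction -9.4° → command heading 191.4°, groundspeed 116.4 kt
Leg 5: desired track 64.3°; wind correction -9.0° → command heading 55.3°, groundspeed 49.1 kt
Leg 6: desired track 26.7°; wind correction +7.0° → command heading 33.7°, groundspeed 48.5 kt

Leg 1: heading=110.3°, groundspeed=77.5 kt
Leg 2: heading=315.7°, groundspeed=90.0 kt
Leg 3: heading=240.8°, groundspeed=119.1 kt
Leg 4: heading=191.4°, groundspeed=116.4 kt
Leg 5: heading=55.3°, groundspeed=49.1 kt
Leg 6: heading=33.7°, groundspeed=48.5 kt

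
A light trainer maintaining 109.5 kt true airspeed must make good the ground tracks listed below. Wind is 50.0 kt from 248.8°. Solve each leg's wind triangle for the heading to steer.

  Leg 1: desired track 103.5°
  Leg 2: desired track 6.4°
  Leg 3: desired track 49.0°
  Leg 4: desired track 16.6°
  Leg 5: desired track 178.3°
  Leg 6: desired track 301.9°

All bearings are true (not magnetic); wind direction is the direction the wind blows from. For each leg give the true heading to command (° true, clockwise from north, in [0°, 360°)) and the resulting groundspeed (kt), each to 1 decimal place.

Leg 1: desired track 103.5°; wind correction +15.1° → command heading 118.6°, groundspeed 146.8 kt
Leg 2: desired track 6.4°; wind correction -23.9° → command heading 342.5°, groundspeed 123.3 kt
Leg 3: desired track 49.0°; wind correction -8.9° → command heading 40.1°, groundspeed 155.2 kt
Leg 4: desired track 16.6°; wind correction -21.1° → command heading 355.5°, groundspeed 132.8 kt
Leg 5: desired track 178.3°; wind correction +25.5° → command heading 203.8°, groundspeed 82.1 kt
Leg 6: desired track 301.9°; wind correction -21.4° → command heading 280.5°, groundspeed 71.9 kt

Leg 1: heading=118.6°, groundspeed=146.8 kt
Leg 2: heading=342.5°, groundspeed=123.3 kt
Leg 3: heading=40.1°, groundspeed=155.2 kt
Leg 4: heading=355.5°, groundspeed=132.8 kt
Leg 5: heading=203.8°, groundspeed=82.1 kt
Leg 6: heading=280.5°, groundspeed=71.9 kt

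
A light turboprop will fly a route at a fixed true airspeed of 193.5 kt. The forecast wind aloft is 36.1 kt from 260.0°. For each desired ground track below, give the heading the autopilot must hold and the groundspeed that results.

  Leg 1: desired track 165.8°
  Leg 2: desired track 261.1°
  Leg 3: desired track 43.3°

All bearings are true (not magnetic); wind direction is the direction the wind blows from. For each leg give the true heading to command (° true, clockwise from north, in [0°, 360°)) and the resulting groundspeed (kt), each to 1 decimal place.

Leg 1: heading=176.5°, groundspeed=192.8 kt
Leg 2: heading=260.9°, groundspeed=157.4 kt
Leg 3: heading=36.9°, groundspeed=221.2 kt

Leg 1: desired track 165.8°; wind correction +10.7° → command heading 176.5°, groundspeed 192.8 kt
Leg 2: desired track 261.1°; wind correction -0.2° → command heading 260.9°, groundspeed 157.4 kt
Leg 3: desired track 43.3°; wind correction -6.4° → command heading 36.9°, groundspeed 221.2 kt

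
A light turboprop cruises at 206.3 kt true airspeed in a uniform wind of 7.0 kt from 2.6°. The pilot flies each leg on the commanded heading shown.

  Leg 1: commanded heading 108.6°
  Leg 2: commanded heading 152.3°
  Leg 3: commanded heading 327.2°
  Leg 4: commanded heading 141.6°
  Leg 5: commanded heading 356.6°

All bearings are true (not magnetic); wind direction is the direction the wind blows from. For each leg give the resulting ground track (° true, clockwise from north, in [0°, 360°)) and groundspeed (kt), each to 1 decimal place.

Leg 1: track=110.5°, groundspeed=208.3 kt
Leg 2: track=153.3°, groundspeed=212.4 kt
Leg 3: track=326.0°, groundspeed=200.6 kt
Leg 4: track=142.8°, groundspeed=211.6 kt
Leg 5: track=356.4°, groundspeed=199.3 kt

Leg 1: heading 108.6°; drift +1.9° → track 110.5°, groundspeed 208.3 kt
Leg 2: heading 152.3°; drift +1.0° → track 153.3°, groundspeed 212.4 kt
Leg 3: heading 327.2°; drift -1.2° → track 326.0°, groundspeed 200.6 kt
Leg 4: heading 141.6°; drift +1.2° → track 142.8°, groundspeed 211.6 kt
Leg 5: heading 356.6°; drift -0.2° → track 356.4°, groundspeed 199.3 kt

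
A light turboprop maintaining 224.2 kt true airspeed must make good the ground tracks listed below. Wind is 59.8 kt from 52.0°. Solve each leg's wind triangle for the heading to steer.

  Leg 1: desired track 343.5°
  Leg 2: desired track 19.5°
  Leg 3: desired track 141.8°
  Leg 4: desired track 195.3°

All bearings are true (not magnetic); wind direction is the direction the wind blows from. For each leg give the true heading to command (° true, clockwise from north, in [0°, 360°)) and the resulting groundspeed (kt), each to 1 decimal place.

Leg 1: desired track 343.5°; wind correction +14.4° → command heading 357.9°, groundspeed 195.3 kt
Leg 2: desired track 19.5°; wind correction +8.2° → command heading 27.7°, groundspeed 171.5 kt
Leg 3: desired track 141.8°; wind correction -15.5° → command heading 126.3°, groundspeed 215.9 kt
Leg 4: desired track 195.3°; wind correction -9.2° → command heading 186.1°, groundspeed 269.3 kt

Leg 1: heading=357.9°, groundspeed=195.3 kt
Leg 2: heading=27.7°, groundspeed=171.5 kt
Leg 3: heading=126.3°, groundspeed=215.9 kt
Leg 4: heading=186.1°, groundspeed=269.3 kt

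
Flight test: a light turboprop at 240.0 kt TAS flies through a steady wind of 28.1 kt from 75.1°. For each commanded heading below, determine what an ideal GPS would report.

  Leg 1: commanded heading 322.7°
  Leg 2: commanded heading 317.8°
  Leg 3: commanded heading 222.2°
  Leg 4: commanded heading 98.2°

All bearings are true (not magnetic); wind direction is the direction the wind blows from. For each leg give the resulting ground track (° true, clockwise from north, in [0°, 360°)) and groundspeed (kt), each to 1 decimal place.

Leg 1: heading 322.7°; drift -5.9° → track 316.8°, groundspeed 252.1 kt
Leg 2: heading 317.8°; drift -5.6° → track 312.2°, groundspeed 254.1 kt
Leg 3: heading 222.2°; drift +3.3° → track 225.5°, groundspeed 264.0 kt
Leg 4: heading 98.2°; drift +2.9° → track 101.1°, groundspeed 214.4 kt

Leg 1: track=316.8°, groundspeed=252.1 kt
Leg 2: track=312.2°, groundspeed=254.1 kt
Leg 3: track=225.5°, groundspeed=264.0 kt
Leg 4: track=101.1°, groundspeed=214.4 kt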